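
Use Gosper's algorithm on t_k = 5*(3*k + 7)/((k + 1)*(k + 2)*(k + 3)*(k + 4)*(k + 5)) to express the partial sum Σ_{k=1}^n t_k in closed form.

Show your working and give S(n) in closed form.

Ratio r(k) = (k + 1)*(3*k + 10)/((k + 6)*(3*k + 7)).
Take A(k)=k + 1, B(k)=k + 6, C(k)=k + 7/3.
Set up (k + 1)·f(k+1) − (k + 5)·f(k) − (k + 7/3) = 0.
deg f ≤ 4 (via 1,1,1).
Solving with deg f ≤ 4: f(k) = k*(k + 2)*(k**2 + 8*k + 19)/36.
Get s_k = R·t_k = 5*k*(k**2 + 8*k + 19)/(12*(k**3 + 8*k**2 + 19*k + 12)) with R(k) = B(k−1)f(k)/C(k) = k*(k + 2)*(k + 5)*(k**2 + 8*k + 19)/(12*(3*k + 7)).
Check: Δs_k = 5*(3*k + 7)/(k**5 + 15*k**4 + 85*k**3 + 225*k**2 + 274*k + 120). ✓
Σ_(k=1)^n t_k = s_(n+1) − s_(1) = (5*(n**3 + 11*n**2 + 38*n + 28)/(12*(n**3 + 11*n**2 + 38*n + 40))) − (7/24), i.e. n*(n**2 + 11*n + 38)/(8*(n**3 + 11*n**2 + 38*n + 40)).

S(n) = n*(n**2 + 11*n + 38)/(8*(n**3 + 11*n**2 + 38*n + 40))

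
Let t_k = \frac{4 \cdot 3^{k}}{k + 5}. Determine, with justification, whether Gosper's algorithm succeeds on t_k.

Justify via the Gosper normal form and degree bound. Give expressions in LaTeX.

t_(k+1)/t_k = 3*(k + 5)/(k + 6).
Gosper form: A/B · C(k+1)/C(k) with A=3*k + 15, B=k + 6, C=1.
f must satisfy (3*k + 15)·f(k+1) − (k + 5)·f(k) = 1.
deg f ≤ -1 (via 1,1,0).
d = -1 < 0 ⇒ no nonzero polynomial f; not summable.

No. Not Gosper-summable.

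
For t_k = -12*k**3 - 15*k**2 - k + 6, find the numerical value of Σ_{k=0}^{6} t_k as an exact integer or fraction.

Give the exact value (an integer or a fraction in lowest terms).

Σ = -6636

t_(k+1)/t_k = (12*k**3 + 51*k**2 + 67*k + 22)/(12*k**3 + 15*k**2 + k - 6).
A = 1, B = 1, C = k**3 + 5*k**2/4 + k/12 - 1/2.
Solve (1)·f(k+1) − (1)·f(k) = k**3 + 5*k**2/4 + k/12 - 1/2.
deg f ≤ 4 (via 0,0,3).
A polynomial solution: f(k) = k*(3*k**3 - k**2 - 4*k - 4)/12.
Certificate R = B(k−1)f/C = k*(3*k**3 - k**2 - 4*k - 4)/(12*k**3 + 15*k**2 + k - 6) gives s_k = k*(-3*k**3 + k**2 + 4*k + 4).
Δs = -12*k**3 - 15*k**2 - k + 6, as required.
Σ_(k=0)^(6) t_k = s_(7) − s_(0) = -6636 − (0) = -6636.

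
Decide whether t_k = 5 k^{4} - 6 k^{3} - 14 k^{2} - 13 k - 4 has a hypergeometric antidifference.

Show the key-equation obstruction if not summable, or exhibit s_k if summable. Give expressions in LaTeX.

Yes. s_k = k^{5} - 4 k^{4} - k^{2}.

The ratio is (5*k**4 + 14*k**3 - 2*k**2 - 39*k - 32)/(5*k**4 - 6*k**3 - 14*k**2 - 13*k - 4).
Take A(k)=1, B(k)=1, C(k)=k**4 - 6*k**3/5 - 14*k**2/5 - 13*k/5 - 4/5.
Solve (1)·f(k+1) − (1)·f(k) = k**4 - 6*k**3/5 - 14*k**2/5 - 13*k/5 - 4/5.
d = 5 from the (0,0,4) case.
Coefficient equations give f(k) = k**2*(k**3 - 4*k**2 - 1)/5.
R(k) = B(k−1)·f(k)/C(k) = k**2*(k**3 - 4*k**2 - 1)/(5*k**4 - 6*k**3 - 14*k**2 - 13*k - 4); s_k = R·t_k = k**5 - 4*k**4 - k**2.
Verify: 5*k**4 - 6*k**3 - 14*k**2 - 13*k - 4 matches t_k.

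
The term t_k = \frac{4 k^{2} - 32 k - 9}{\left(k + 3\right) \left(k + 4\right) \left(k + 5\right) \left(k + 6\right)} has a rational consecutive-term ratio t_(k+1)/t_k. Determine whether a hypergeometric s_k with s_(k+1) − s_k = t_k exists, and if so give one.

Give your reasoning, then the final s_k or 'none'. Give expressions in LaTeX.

t_(k+1)/t_k = (k + 3)*(32*k - 4*(k + 1)**2 + 41)/((k + 7)*(-4*k**2 + 32*k + 9)).
Take A(k)=k + 3, B(k)=k + 7, C(k)=k**2 - 8*k - 9/4.
Need (k + 3)·f(k+1) − (k + 6)·f(k) = k**2 - 8*k - 9/4.
d = 3 from the (1,1,2) case.
Match coefficients ⇒ f(k) = -k*(k**2 + 252*k - 73)/240.
R(k) = B(k−1)·f(k)/C(k) = -k*(k + 6)*(k**2 + 252*k - 73)/(60*(4*k**2 - 32*k - 9)); s_k = R·t_k = k*(-k**2 - 252*k + 73)/(60*(k + 3)*(k + 4)*(k + 5)).
Verify: (4*k**2 - 32*k - 9)/(k**4 + 18*k**3 + 119*k**2 + 342*k + 360) matches t_k.

s_k = \frac{k \left(- k^{2} - 252 k + 73\right)}{60 \left(k + 3\right) \left(k + 4\right) \left(k + 5\right)}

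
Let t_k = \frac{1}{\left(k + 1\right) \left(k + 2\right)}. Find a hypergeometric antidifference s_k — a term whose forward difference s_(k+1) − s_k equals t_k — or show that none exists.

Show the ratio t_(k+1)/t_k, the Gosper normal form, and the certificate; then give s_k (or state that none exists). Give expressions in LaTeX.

s_k = \frac{k}{k + 1}

t_(k+1)/t_k = (k + 1)/(k + 3).
Normal form (A,B,C) = (k + 1, k + 3, 1).
Need (k + 1)·f(k+1) − (k + 2)·f(k) = 1.
deg f ≤ 1 (via 1,1,0).
Match coefficients ⇒ f(k) = k.
So s_k = (B(k−1)f/C)·t_k = (k*(k + 2))·t_k = k/(k + 1).
Verify: 1/(k**2 + 3*k + 2) matches t_k.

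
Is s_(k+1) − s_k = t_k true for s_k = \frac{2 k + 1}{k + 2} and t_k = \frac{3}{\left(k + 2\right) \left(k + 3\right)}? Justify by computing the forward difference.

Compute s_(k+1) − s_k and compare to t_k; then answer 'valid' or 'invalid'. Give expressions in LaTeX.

s_(k+1) = (2*k + 3)/(k + 3)
s_(k+1) − s_k = 3/(k**2 + 5*k + 6)
(s_(k+1) − s_k) − t_k = 0

valid (s_(k+1) − s_k reduces to t_k)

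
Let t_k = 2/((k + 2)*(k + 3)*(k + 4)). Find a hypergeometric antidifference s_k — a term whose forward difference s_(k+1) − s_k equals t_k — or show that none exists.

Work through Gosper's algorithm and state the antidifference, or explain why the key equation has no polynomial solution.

s_k = k*(k + 5)/(6*(k + 2)*(k + 3))

Compute t_(k+1)/t_k: get (k + 2)/(k + 5).
Factor: A=k + 2; B=k + 5; C=1.
Solve (k + 2)·f(k+1) − (k + 4)·f(k) = 1.
deg f ≤ 2 (via 1,1,0).
Match coefficients ⇒ f(k) = k*(k + 5)/12.
Get s_k = R·t_k = k*(k + 5)/(6*(k + 2)*(k + 3)) with R(k) = B(k−1)f(k)/C(k) = k*(k + 4)*(k + 5)/12.
s_(k+1) − s_k = 2/(k**3 + 9*k**2 + 26*k + 24) = t_k.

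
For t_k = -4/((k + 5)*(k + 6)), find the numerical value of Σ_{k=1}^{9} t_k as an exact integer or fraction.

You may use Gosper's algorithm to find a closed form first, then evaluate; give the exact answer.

Σ = -2/5

The ratio is (k + 5)/(k + 7).
Take A(k)=k + 5, B(k)=k + 7, C(k)=1.
f must satisfy (k + 5)·f(k+1) − (k + 6)·f(k) = 1.
Bound: deg f ≤ 1.
A polynomial solution: f(k) = k/5.
R(k) = B(k−1)·f(k)/C(k) = k*(k + 6)/5; s_k = R·t_k = -4*k/(5*k + 25).
Verify: -4/(k**2 + 11*k + 30) matches t_k.
Telescoping: Σ = s_(10) − s_(1) = -8/15 − (-2/15) = -2/5.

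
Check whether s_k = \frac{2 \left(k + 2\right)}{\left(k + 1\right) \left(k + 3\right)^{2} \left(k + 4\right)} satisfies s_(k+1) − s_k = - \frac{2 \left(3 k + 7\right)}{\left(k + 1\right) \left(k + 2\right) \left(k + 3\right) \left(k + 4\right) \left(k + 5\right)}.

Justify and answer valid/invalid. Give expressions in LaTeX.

s_(k+1) = 2*(k + 3)/((k + 2)*(k + 4)**2*(k + 5))
s_(k+1) − s_k = 2*((k + 1)*(k + 3)**3 - (k + 2)**2*(k + 4)*(k + 5))/((k + 1)*(k + 2)*(k + 3)**2*(k + 4)**2*(k + 5))
(s_(k+1) − s_k) − t_k = 2*(4*k**2 + 23*k + 31)/(k**7 + 22*k**6 + 202*k**5 + 1000*k**4 + 2869*k**3 + 4738*k**2 + 4128*k + 1440)

Invalid: residual \frac{2 \left(4 k^{2} + 23 k + 31\right)}{k^{7} + 22 k^{6} + 202 k^{5} + 1000 k^{4} + 2869 k^{3} + 4738 k^{2} + 4128 k + 1440} ≠ 0.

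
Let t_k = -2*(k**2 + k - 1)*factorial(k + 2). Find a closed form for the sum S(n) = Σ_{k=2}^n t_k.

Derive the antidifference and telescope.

S(n) = -2*(n - 1)*factorial(n + 3)

Step 1: r(k) = (k + 3)*(k + (k + 1)**2)/(k**2 + k - 1).
Gosper form: A/B · C(k+1)/C(k) with A=k + 3, B=1, C=k**2 + k - 1.
Solve (k + 3)·f(k+1) − (1)·f(k) = k**2 + k - 1.
Degrees (1,0,2) ⇒ d ≤ 1.
Match coefficients ⇒ f(k) = k - 2.
Get s_k = R·t_k = -2*(k - 2)*factorial(k + 2) with R(k) = B(k−1)f(k)/C(k) = (k - 2)/(k**2 + k - 1).
s_(k+1) − s_k = -2*(k**2 + k - 1)*factorial(k + 2) = t_k.
s_(n+1) = -2*(n - 1)*factorial(n + 3) and s_(2) = 0, so S(n) = -2*(n - 1)*factorial(n + 3).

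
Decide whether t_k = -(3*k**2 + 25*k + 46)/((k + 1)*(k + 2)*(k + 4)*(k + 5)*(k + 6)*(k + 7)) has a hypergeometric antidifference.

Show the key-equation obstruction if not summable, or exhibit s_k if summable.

t_(k+1)/t_k = (k + 1)*(k + 4)*(25*k + 3*(k + 1)**2 + 71)/((k + 3)*(k + 8)*(3*k**2 + 25*k + 46)).
Gosper form: A/B · C(k+1)/C(k) with A=k + 1, B=k + 8, C=k**3 + 34*k**2/3 + 121*k/3 + 46.
f must satisfy (k + 1)·f(k+1) − (k + 7)·f(k) = k**3 + 34*k**2/3 + 121*k/3 + 46.
Bound: deg f ≤ 6.
Solving with deg f ≤ 6: f(k) = k*(k + 2)*(k + 3)*(k + 5)*(k**2 + 11*k + 34)/72.
So s_k = (B(k−1)f/C)·t_k = (k*(k + 2)*(k + 5)*(k + 7)*(k**2 + 11*k + 34)/(24*(3*k**2 + 25*k + 46)))·t_k = k*(-k**2 - 11*k - 34)/(24*(k**3 + 11*k**2 + 34*k + 24)).
s_(k+1) − s_k = (-3*k**2 - 25*k - 46)/(k**6 + 25*k**5 + 247*k**4 + 1219*k**3 + 3112*k**2 + 3796*k + 1680) = t_k.

Yes. s_k = k*(-k**2 - 11*k - 34)/(24*(k**3 + 11*k**2 + 34*k + 24)).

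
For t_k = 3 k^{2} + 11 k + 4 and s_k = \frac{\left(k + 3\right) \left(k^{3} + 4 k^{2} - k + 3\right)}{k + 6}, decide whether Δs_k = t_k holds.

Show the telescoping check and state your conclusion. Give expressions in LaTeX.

Invalid: residual \frac{3 \left(- 2 k^{3} - 25 k^{2} - 71 k - 21\right)}{k^{2} + 13 k + 42} ≠ 0.

s_(k+1) = (k + 4)*(-k + (k + 1)**3 + 4*(k + 1)**2 + 2)/(k + 7)
s_(k+1) − s_k = (3*k**4 + 44*k**3 + 198*k**2 + 301*k + 105)/(k**2 + 13*k + 42)
(s_(k+1) − s_k) − t_k = 3*(-2*k**3 - 25*k**2 - 71*k - 21)/(k**2 + 13*k + 42)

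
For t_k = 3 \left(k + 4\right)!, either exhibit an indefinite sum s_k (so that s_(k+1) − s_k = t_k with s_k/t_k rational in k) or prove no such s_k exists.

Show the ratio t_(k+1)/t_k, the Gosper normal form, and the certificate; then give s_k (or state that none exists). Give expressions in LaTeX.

no hypergeometric antidifference exists

r(k) = k + 5 after simplifying.
A = k + 5, B = 1, C = 1.
Key eq: (k + 5)·f(k+1) = (1)·f(k) + (1).
deg f ≤ -1 (via 1,0,0).
deg f ≤ -1 is impossible — no certificate.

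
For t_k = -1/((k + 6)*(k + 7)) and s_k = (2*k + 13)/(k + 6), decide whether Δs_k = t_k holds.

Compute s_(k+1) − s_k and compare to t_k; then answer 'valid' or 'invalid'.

valid (s_(k+1) − s_k reduces to t_k)

s_(k+1) = (2*k + 15)/(k + 7)
s_(k+1) − s_k = -1/(k**2 + 13*k + 42)
(s_(k+1) − s_k) − t_k = 0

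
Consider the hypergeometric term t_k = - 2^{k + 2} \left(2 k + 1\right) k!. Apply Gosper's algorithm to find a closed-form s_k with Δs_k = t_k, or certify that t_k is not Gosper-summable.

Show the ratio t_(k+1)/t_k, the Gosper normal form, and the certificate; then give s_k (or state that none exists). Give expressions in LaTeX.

s_k = - 2^{k + 2} k!

Step 1: r(k) = 2*(k + 1)*(2*k + 3)/(2*k + 1).
Factor: A=2*k + 2; B=1; C=k + 1/2.
Solve (2*k + 2)·f(k+1) − (1)·f(k) = k + 1/2.
From deg A=1, deg B=0, deg C=1: d=0.
Solve for f: f(k) = 1/2 (degree 0 ≤ 0).
R(k) = B(k−1)·f(k)/C(k) = 1/(2*k + 1); s_k = R·t_k = -2**(k + 2)*factorial(k).
Verify: -2**(k + 2)*(2*k + 1)*factorial(k) matches t_k.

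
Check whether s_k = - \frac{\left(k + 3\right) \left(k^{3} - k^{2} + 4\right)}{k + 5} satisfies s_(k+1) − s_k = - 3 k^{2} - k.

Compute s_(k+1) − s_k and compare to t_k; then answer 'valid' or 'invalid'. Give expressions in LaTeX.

s_(k+1) = -(k + 4)*((k + 1)**3 - (k + 1)**2 + 4)/(k + 6)
s_(k+1) − s_k = (-3*k**4 - 30*k**3 - 67*k**2 - 20*k - 8)/(k**2 + 11*k + 30)
(s_(k+1) − s_k) − t_k = 2*(2*k**3 + 17*k**2 + 5*k - 4)/(k**2 + 11*k + 30)

Invalid: residual \frac{2 \left(2 k^{3} + 17 k^{2} + 5 k - 4\right)}{k^{2} + 11 k + 30} ≠ 0.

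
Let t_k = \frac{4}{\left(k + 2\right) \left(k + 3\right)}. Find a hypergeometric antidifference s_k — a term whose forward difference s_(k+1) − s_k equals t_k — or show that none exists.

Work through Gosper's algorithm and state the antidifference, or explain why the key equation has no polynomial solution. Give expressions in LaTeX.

s_k = \frac{2 k}{k + 2}

t_(k+1)/t_k = (k + 2)/(k + 4).
So A=k + 2 and B=k + 4, with C=1.
Key eq: (k + 2)·f(k+1) = (k + 3)·f(k) + (1).
deg f ≤ 1 (via 1,1,0).
Coefficient equations give f(k) = k/2.
Get s_k = R·t_k = 2*k/(k + 2) with R(k) = B(k−1)f(k)/C(k) = k*(k + 3)/2.
Check: Δs_k = 4/(k**2 + 5*k + 6). ✓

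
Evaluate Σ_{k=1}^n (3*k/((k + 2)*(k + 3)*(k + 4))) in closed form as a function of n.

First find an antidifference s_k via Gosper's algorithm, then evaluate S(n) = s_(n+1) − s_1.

S(n) = n*(n + 1)/(2*(n**2 + 7*n + 12))

Ratio r(k) = (k + 1)*(k + 2)/(k*(k + 5)).
A = k + 2, B = k + 5, C = k.
Key eq: (k + 2)·f(k+1) = (k + 4)·f(k) + (k).
Bound: deg f ≤ 2.
Solving with deg f ≤ 2: f(k) = k*(k - 1)/6.
Then R = B(k−1)f/C = (k - 1)*(k + 4)/6, so s_k = R(k)·t_k = k*(k - 1)/(2*(k + 2)*(k + 3)).
s_(k+1) − s_k = 3*k/(k**3 + 9*k**2 + 26*k + 24) = t_k.
Σ_(k=1)^n t_k = s_(n+1) − s_(1) = (n*(n + 1)/(2*(n**2 + 7*n + 12))) − (0), i.e. n*(n + 1)/(2*(n**2 + 7*n + 12)).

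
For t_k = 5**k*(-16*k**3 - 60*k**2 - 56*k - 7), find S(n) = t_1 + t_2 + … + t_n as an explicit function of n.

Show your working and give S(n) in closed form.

S(n) = -20*5**n*n**3 - 60*5**n*n**2 - 55*5**n*n - 5*5**n + 5

Compute t_(k+1)/t_k: get 5*(16*k**3 + 108*k**2 + 224*k + 139)/(16*k**3 + 60*k**2 + 56*k + 7).
Take A(k)=5, B(k)=1, C(k)=k**3 + 15*k**2/4 + 7*k/2 + 7/16.
Set up (5)·f(k+1) − (1)·f(k) − (k**3 + 15*k**2/4 + 7*k/2 + 7/16) = 0.
Bound: deg f ≤ 3.
A polynomial solution: f(k) = (4*k**3 - k - 2)/16.
Get s_k = R·t_k = 5**k*(-4*k**3 + k + 2) with R(k) = B(k−1)f(k)/C(k) = (4*k**3 - k - 2)/(16*k**3 + 60*k**2 + 56*k + 7).
Check: Δs_k = 5**k*(4*k**3 + 4*k - 20*(k + 1)**3 + 13). ✓
Σ_(k=1)^n t_k = s_(n+1) − s_(1) = (5**(n + 1)*(-4*n**3 - 12*n**2 - 11*n - 1)) − (-5), i.e. -20*5**n*n**3 - 60*5**n*n**2 - 55*5**n*n - 5*5**n + 5.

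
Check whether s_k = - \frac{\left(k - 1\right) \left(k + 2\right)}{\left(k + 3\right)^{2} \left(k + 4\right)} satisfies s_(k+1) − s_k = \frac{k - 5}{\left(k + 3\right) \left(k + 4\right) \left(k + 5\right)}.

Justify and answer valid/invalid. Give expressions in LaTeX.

s_(k+1) = -k*(k + 3)/((k + 4)**2*(k + 5))
s_(k+1) − s_k = (k**3 - 25*k - 40)/(k**5 + 19*k**4 + 143*k**3 + 533*k**2 + 984*k + 720)
(s_(k+1) − s_k) − t_k = 2*(-k**2 - k + 10)/(k**5 + 19*k**4 + 143*k**3 + 533*k**2 + 984*k + 720)

Invalid: residual \frac{2 \left(- k^{2} - k + 10\right)}{k^{5} + 19 k^{4} + 143 k^{3} + 533 k^{2} + 984 k + 720} ≠ 0.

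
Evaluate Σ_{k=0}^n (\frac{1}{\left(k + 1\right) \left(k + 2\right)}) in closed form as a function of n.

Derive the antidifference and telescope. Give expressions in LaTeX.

The ratio is (k + 1)/(k + 3).
Factor: A=k + 1; B=k + 3; C=1.
Set up (k + 1)·f(k+1) − (k + 2)·f(k) − (1) = 0.
deg f ≤ 1 (via 1,1,0).
Solving with deg f ≤ 1: f(k) = k.
Certificate R = B(k−1)f/C = k*(k + 2) gives s_k = k/(k + 1).
s_(k+1) − s_k = 1/(k**2 + 3*k + 2) = t_k.
Telescope: S(n) = s_(n+1) − s_(0) = (n + 1)/(n + 2) − (0) = (n + 1)/(n + 2).

S(n) = \frac{n + 1}{n + 2}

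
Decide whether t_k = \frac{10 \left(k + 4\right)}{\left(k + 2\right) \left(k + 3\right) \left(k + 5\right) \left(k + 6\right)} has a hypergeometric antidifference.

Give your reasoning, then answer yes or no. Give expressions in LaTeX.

Compute t_(k+1)/t_k: get (k + 2)*(k + 5)**2/((k + 4)**2*(k + 7)).
Factor: A=k + 2; B=k + 7; C=k**2 + 8*k + 16.
Key eq: (k + 2)·f(k+1) = (k + 6)·f(k) + (k**2 + 8*k + 16).
d = 4 from the (1,1,2) case.
Coefficient equations give f(k) = k*(k + 3)*(k + 4)*(k + 7)/20.
Get s_k = R·t_k = k*(k + 7)/(2*(k**2 + 7*k + 10)) with R(k) = B(k−1)f(k)/C(k) = k*(k + 3)*(k + 6)*(k + 7)/(20*(k + 4)).
Check: Δs_k = 10*(k + 4)/(k**4 + 16*k**3 + 91*k**2 + 216*k + 180). ✓

Yes. s_k = \frac{k \left(k + 7\right)}{2 \left(k^{2} + 7 k + 10\right)}.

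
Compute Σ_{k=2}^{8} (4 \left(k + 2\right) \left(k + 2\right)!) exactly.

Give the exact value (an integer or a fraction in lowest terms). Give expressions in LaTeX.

Compute t_(k+1)/t_k: get (k + 3)**2/(k + 2).
Take A(k)=k + 3, B(k)=1, C(k)=k + 2.
Need (k + 3)·f(k+1) − (1)·f(k) = k + 2.
Degrees (1,0,1) ⇒ d ≤ 0.
Match coefficients ⇒ f(k) = 1.
Then R = B(k−1)f/C = 1/(k + 2), so s_k = R(k)·t_k = 4*factorial(k + 2).
Check: Δs_k = 4*(k + 2)*factorial(k + 2). ✓
Sum = s_(9) − s_(2); s_(9) = 159667200, s_(2) = 96 ⇒ 159667104.

Σ = 159667104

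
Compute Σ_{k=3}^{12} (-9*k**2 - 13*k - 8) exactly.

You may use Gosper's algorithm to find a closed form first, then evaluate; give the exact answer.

Σ = -6860

Ratio r(k) = (9*k**2 + 31*k + 30)/(9*k**2 + 13*k + 8).
Gosper form: A/B · C(k+1)/C(k) with A=1, B=1, C=k**2 + 13*k/9 + 8/9.
f must satisfy (1)·f(k+1) − (1)·f(k) = k**2 + 13*k/9 + 8/9.
deg f ≤ 3 (via 0,0,2).
Coefficient equations give f(k) = k*(3*k**2 + 2*k + 3)/9.
Get s_k = R·t_k = k*(-3*k**2 - 2*k - 3) with R(k) = B(k−1)f(k)/C(k) = k*(3*k**2 + 2*k + 3)/(9*k**2 + 13*k + 8).
s_(k+1) − s_k = -9*k**2 - 13*k - 8 = t_k.
Telescoping: Σ = s_(13) − s_(3) = -6968 − (-108) = -6860.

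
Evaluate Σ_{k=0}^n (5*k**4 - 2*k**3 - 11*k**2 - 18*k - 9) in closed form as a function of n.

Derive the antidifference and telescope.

Step 1: r(k) = (5*k**4 + 18*k**3 + 13*k**2 - 26*k - 35)/(5*k**4 - 2*k**3 - 11*k**2 - 18*k - 9).
Gosper form: A/B · C(k+1)/C(k) with A=1, B=1, C=k**4 - 2*k**3/5 - 11*k**2/5 - 18*k/5 - 9/5.
Need (1)·f(k+1) − (1)·f(k) = k**4 - 2*k**3/5 - 11*k**2/5 - 18*k/5 - 9/5.
Degrees (0,0,4) ⇒ d ≤ 5.
Coefficient equations give f(k) = k*(k**4 - 3*k**3 - k**2 - 4*k - 2)/5.
So s_k = (B(k−1)f/C)·t_k = (k*(k**4 - 3*k**3 - k**2 - 4*k - 2)/(5*k**4 - 2*k**3 - 11*k**2 - 18*k - 9))·t_k = k*(k**4 - 3*k**3 - k**2 - 4*k - 2).
Verify: 5*k**4 - 2*k**3 - 11*k**2 - 18*k - 9 matches t_k.
s_(n+1) = n**5 + 2*n**4 - 3*n**3 - 15*n**2 - 20*n - 9 and s_(0) = 0, so S(n) = n**5 + 2*n**4 - 3*n**3 - 15*n**2 - 20*n - 9.

S(n) = n**5 + 2*n**4 - 3*n**3 - 15*n**2 - 20*n - 9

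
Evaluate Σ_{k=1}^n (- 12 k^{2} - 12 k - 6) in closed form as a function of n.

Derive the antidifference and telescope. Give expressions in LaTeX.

r(k) = (2*k**2 + 6*k + 5)/(2*k**2 + 2*k + 1) after simplifying.
Factor: A=1; B=1; C=k**2 + k + 1/2.
Set up (1)·f(k+1) − (1)·f(k) − (k**2 + k + 1/2) = 0.
From deg A=0, deg B=0, deg C=2: d=3.
A polynomial solution: f(k) = k*(2*k**2 + 1)/6.
So s_k = (B(k−1)f/C)·t_k = (k*(2*k**2 + 1)/(3*(2*k**2 + 2*k + 1)))·t_k = -4*k**3 - 2*k.
s_(k+1) − s_k = -12*k**2 - 12*k - 6 = t_k.
Evaluate: s_(n+1) = -4*n**3 - 12*n**2 - 14*n - 6; subtract s_(1) = -6 ⇒ S(n) = 2*n*(-2*n**2 - 6*n - 7).

S(n) = 2 n \left(- 2 n^{2} - 6 n - 7\right)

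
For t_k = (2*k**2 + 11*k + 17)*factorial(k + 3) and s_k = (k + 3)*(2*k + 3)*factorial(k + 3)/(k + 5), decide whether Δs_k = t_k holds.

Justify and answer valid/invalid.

Invalid: residual -2*(2*k**3 + 21*k**2 + 70*k + 82)*factorial(k + 3)/((k + 5)*(k + 6)) ≠ 0.

s_(k+1) = (k + 4)*(2*k + 5)*factorial(k + 4)/(k + 6)
s_(k+1) − s_k = (2*k**4 + 29*k**3 + 156*k**2 + 377*k + 346)*factorial(k + 3)/((k + 5)*(k + 6))
(s_(k+1) − s_k) − t_k = -2*(2*k**3 + 21*k**2 + 70*k + 82)*factorial(k + 3)/((k + 5)*(k + 6))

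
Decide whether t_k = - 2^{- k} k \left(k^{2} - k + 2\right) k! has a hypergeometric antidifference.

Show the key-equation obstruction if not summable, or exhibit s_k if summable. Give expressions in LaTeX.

Yes. s_k = 2^{1 - k} \left(- k^{2} + 2 k + 1\right) k!.

r(k) = (k + 1)**2*(-k + (k + 1)**2 + 1)/(2*k*(k**2 - k + 2)) after simplifying.
Take A(k)=k/2 + 1/2, B(k)=1, C(k)=k**3 - k**2 + 2*k.
f must satisfy (k/2 + 1/2)·f(k+1) − (1)·f(k) = k**3 - k**2 + 2*k.
d = 2 from the (1,0,3) case.
A polynomial solution: f(k) = 2*(k**2 - 2*k - 1).
R(k) = B(k−1)·f(k)/C(k) = 2*(k**2 - 2*k - 1)/(k*(k**2 - k + 2)); s_k = R·t_k = 2**(1 - k)*(-k**2 + 2*k + 1)*factorial(k).
Δs = -k*(k**2 - k + 2)*factorial(k)/2**k, as required.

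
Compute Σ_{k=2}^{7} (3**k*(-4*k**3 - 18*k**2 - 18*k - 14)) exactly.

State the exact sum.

The ratio is 3*(2*k**3 + 15*k**2 + 33*k + 27)/(2*k**3 + 9*k**2 + 9*k + 7).
So A=3 and B=1, with C=k**3 + 9*k**2/2 + 9*k/2 + 7/2.
Need (3)·f(k+1) − (1)·f(k) = k**3 + 9*k**2/2 + 9*k/2 + 7/2.
deg f ≤ 3 (via 0,0,3).
Match coefficients ⇒ f(k) = (k**3 + 2)/2.
Then R = B(k−1)f/C = (k**3 + 2)/((2*k + 7)*(k**2 + k + 1)), so s_k = R(k)·t_k = -2*3**k*(k**3 + 2).
s_(k+1) − s_k = 2*3**k*(k**3 - 3*(k + 1)**3 - 4) = t_k.
Telescoping: Σ = s_(8) − s_(2) = -6744708 − (-180) = -6744528.

Σ = -6744528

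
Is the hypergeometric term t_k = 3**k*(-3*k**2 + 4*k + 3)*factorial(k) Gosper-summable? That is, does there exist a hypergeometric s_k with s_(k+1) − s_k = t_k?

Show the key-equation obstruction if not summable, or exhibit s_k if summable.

Yes. s_k = -3**k*(k - 3)*factorial(k).

Ratio r(k) = 3*(3*k**3 + 5*k**2 - 2*k - 4)/(3*k**2 - 4*k - 3).
Factor: A=3*k + 3; B=1; C=k**2 - 4*k/3 - 1.
Set up (3*k + 3)·f(k+1) − (1)·f(k) − (k**2 - 4*k/3 - 1) = 0.
Bound: deg f ≤ 1.
Solve for f: f(k) = (k - 3)/3 (degree 1 ≤ 1).
Certificate R = B(k−1)f/C = (k - 3)/(3*k**2 - 4*k - 3) gives s_k = -3**k*(k - 3)*factorial(k).
s_(k+1) − s_k = 3**k*(-3*k**2 + 4*k + 3)*factorial(k) = t_k.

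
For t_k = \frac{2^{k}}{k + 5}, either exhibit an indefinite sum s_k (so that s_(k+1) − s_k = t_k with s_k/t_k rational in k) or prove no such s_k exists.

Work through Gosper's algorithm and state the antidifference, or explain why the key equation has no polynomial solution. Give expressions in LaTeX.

r(k) = 2*(k + 5)/(k + 6) after simplifying.
Factor: A=2*k + 10; B=k + 6; C=1.
f must satisfy (2*k + 10)·f(k+1) − (k + 5)·f(k) = 1.
d = -1 from the (1,1,0) case.
Negative degree bound (-1): no f exists, t_k not Gosper-summable.

no hypergeometric antidifference exists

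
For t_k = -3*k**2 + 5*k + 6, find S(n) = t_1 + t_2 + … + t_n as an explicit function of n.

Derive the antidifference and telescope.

S(n) = n*(-n**2 + n + 8)

t_(k+1)/t_k = (3*k**2 + k - 8)/(3*k**2 - 5*k - 6).
So A=1 and B=1, with C=k**2 - 5*k/3 - 2.
f must satisfy (1)·f(k+1) − (1)·f(k) = k**2 - 5*k/3 - 2.
Bound: deg f ≤ 3.
Solve for f: f(k) = k*(k**2 - 4*k - 3)/3 (degree 3 ≤ 3).
So s_k = (B(k−1)f/C)·t_k = (k*(k**2 - 4*k - 3)/(3*k**2 - 5*k - 6))·t_k = k*(-k**2 + 4*k + 3).
s_(k+1) − s_k = -3*k**2 + 5*k + 6 = t_k.
Telescope: S(n) = s_(n+1) − s_(1) = -n**3 + n**2 + 8*n + 6 − (6) = n*(-n**2 + n + 8).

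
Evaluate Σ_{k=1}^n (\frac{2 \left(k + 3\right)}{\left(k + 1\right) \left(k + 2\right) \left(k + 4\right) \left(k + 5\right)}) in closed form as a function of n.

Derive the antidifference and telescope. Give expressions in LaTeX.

t_(k+1)/t_k = (k + 1)*(k + 4)**2/((k + 3)**2*(k + 6)).
Normal form (A,B,C) = (k + 1, k + 6, k**2 + 6*k + 9).
Need (k + 1)·f(k+1) − (k + 5)·f(k) = k**2 + 6*k + 9.
deg f ≤ 4 (via 1,1,2).
Solving with deg f ≤ 4: f(k) = k*(k + 2)*(k + 3)*(k + 5)/8.
Then R = B(k−1)f/C = k*(k + 2)*(k + 5)**2/(8*(k + 3)), so s_k = R(k)·t_k = k*(k + 5)/(4*(k**2 + 5*k + 4)).
Δs = 2*(k + 3)/(k**4 + 12*k**3 + 49*k**2 + 78*k + 40), as required.
Telescope: S(n) = s_(n+1) − s_(1) = (n**2 + 7*n + 6)/(4*(n**2 + 7*n + 10)) − (3/20) = n*(n + 7)/(10*(n**2 + 7*n + 10)).

S(n) = \frac{n \left(n + 7\right)}{10 \left(n^{2} + 7 n + 10\right)}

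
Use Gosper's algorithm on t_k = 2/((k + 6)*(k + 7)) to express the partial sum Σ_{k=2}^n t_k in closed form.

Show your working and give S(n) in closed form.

S(n) = (n - 1)/(4*(n + 7))

The ratio is (k + 6)/(k + 8).
A = k + 6, B = k + 8, C = 1.
Need (k + 6)·f(k+1) − (k + 7)·f(k) = 1.
deg f ≤ 1 (via 1,1,0).
Solving with deg f ≤ 1: f(k) = k/6.
R(k) = B(k−1)·f(k)/C(k) = k*(k + 7)/6; s_k = R·t_k = k/(3*(k + 6)).
Check: Δs_k = 2/(k**2 + 13*k + 42). ✓
Evaluate: s_(n+1) = (n + 1)/(3*(n + 7)); subtract s_(2) = 1/12 ⇒ S(n) = (n - 1)/(4*(n + 7)).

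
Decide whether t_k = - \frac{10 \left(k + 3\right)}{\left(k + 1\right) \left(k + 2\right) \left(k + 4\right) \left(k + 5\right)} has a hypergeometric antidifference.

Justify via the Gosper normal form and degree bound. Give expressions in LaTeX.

Step 1: r(k) = (k + 1)*(k + 4)**2/((k + 3)**2*(k + 6)).
Factor: A=k + 1; B=k + 6; C=k**2 + 6*k + 9.
Key eq: (k + 1)·f(k+1) = (k + 5)·f(k) + (k**2 + 6*k + 9).
From deg A=1, deg B=1, deg C=2: d=4.
Solving with deg f ≤ 4: f(k) = k*(k + 2)*(k + 3)*(k + 5)/8.
R(k) = B(k−1)·f(k)/C(k) = k*(k + 2)*(k + 5)**2/(8*(k + 3)); s_k = R·t_k = 5*k*(-k - 5)/(4*(k**2 + 5*k + 4)).
Check: Δs_k = 10*(-k - 3)/(k**4 + 12*k**3 + 49*k**2 + 78*k + 40). ✓

Yes. s_k = \frac{5 k \left(- k - 5\right)}{4 \left(k^{2} + 5 k + 4\right)}.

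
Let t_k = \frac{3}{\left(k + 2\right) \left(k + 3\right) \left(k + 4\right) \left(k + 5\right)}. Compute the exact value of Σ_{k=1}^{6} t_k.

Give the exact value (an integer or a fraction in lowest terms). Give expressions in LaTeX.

Compute t_(k+1)/t_k: get (k + 2)/(k + 6).
So A=k + 2 and B=k + 6, with C=1.
Key eq: (k + 2)·f(k+1) = (k + 5)·f(k) + (1).
From deg A=1, deg B=1, deg C=0: d=3.
Solving with deg f ≤ 3: f(k) = k*(k**2 + 9*k + 26)/72.
Certificate R = B(k−1)f/C = k*(k + 5)*(k**2 + 9*k + 26)/72 gives s_k = k*(k**2 + 9*k + 26)/(24*(k + 2)*(k + 3)*(k + 4)).
Verify: 3/(k**4 + 14*k**3 + 71*k**2 + 154*k + 120) matches t_k.
Sum = s_(7) − s_(1); s_(7) = 161/3960, s_(1) = 1/40 ⇒ 31/1980.

Σ = 31/1980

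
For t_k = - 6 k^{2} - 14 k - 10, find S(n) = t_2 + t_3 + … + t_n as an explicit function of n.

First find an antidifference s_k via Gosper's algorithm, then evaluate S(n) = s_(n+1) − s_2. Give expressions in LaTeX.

S(n) = - 2 n^{3} - 10 n^{2} - 18 n + 30

The ratio is (3*k**2 + 13*k + 15)/(3*k**2 + 7*k + 5).
Take A(k)=1, B(k)=1, C(k)=k**2 + 7*k/3 + 5/3.
Solve (1)·f(k+1) − (1)·f(k) = k**2 + 7*k/3 + 5/3.
Bound: deg f ≤ 3.
Match coefficients ⇒ f(k) = k*(k**2 + 2*k + 2)/3.
Get s_k = R·t_k = 2*k*(-k**2 - 2*k - 2) with R(k) = B(k−1)f(k)/C(k) = k*(k**2 + 2*k + 2)/(3*k**2 + 7*k + 5).
s_(k+1) − s_k = -6*k**2 - 14*k - 10 = t_k.
Σ_(k=2)^n t_k = s_(n+1) − s_(2) = (-2*n**3 - 10*n**2 - 18*n - 10) − (-40), i.e. -2*n**3 - 10*n**2 - 18*n + 30.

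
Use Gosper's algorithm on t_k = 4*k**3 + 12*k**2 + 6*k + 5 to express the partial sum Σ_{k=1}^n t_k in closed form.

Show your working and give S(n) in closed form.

S(n) = n*(n**3 + 6*n**2 + 10*n + 10)

t_(k+1)/t_k = (4*k**3 + 24*k**2 + 42*k + 27)/(4*k**3 + 12*k**2 + 6*k + 5).
So A=1 and B=1, with C=k**3 + 3*k**2 + 3*k/2 + 5/4.
Need (1)·f(k+1) − (1)·f(k) = k**3 + 3*k**2 + 3*k/2 + 5/4.
Bound: deg f ≤ 4.
Match coefficients ⇒ f(k) = k*(k**3 + 2*k**2 - 2*k + 4)/4.
R(k) = B(k−1)·f(k)/C(k) = k*(k**3 + 2*k**2 - 2*k + 4)/(4*k**3 + 12*k**2 + 6*k + 5); s_k = R·t_k = k*(k**3 + 2*k**2 - 2*k + 4).
s_(k+1) − s_k = 4*k**3 + 12*k**2 + 6*k + 5 = t_k.
Σ_(k=1)^n t_k = s_(n+1) − s_(1) = (n**4 + 6*n**3 + 10*n**2 + 10*n + 5) − (5), i.e. n*(n**3 + 6*n**2 + 10*n + 10).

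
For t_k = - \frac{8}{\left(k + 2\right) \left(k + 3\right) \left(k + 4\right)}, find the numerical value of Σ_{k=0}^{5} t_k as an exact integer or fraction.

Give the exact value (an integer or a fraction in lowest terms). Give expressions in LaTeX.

t_(k+1)/t_k = (k + 2)/(k + 5).
Normal form (A,B,C) = (k + 2, k + 5, 1).
Key eq: (k + 2)·f(k+1) = (k + 4)·f(k) + (1).
deg f ≤ 2 (via 1,1,0).
A polynomial solution: f(k) = k*(k + 5)/12.
Then R = B(k−1)f/C = k*(k + 4)*(k + 5)/12, so s_k = R(k)·t_k = 2*k*(-k - 5)/(3*(k + 2)*(k + 3)).
s_(k+1) − s_k = -8/(k**3 + 9*k**2 + 26*k + 24) = t_k.
Sum = s_(6) − s_(0); s_(6) = -11/18, s_(0) = 0 ⇒ -11/18.

Σ = -11/18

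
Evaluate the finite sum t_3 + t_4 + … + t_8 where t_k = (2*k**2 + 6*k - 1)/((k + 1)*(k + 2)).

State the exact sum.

Σ = 45/4

Compute t_(k+1)/t_k: get (k + 1)*(6*k + 2*(k + 1)**2 + 5)/((k + 3)*(2*k**2 + 6*k - 1)).
Factor: A=k + 1; B=k + 3; C=k**2 + 3*k - 1/2.
Set up (k + 1)·f(k+1) − (k + 2)·f(k) − (k**2 + 3*k - 1/2) = 0.
From deg A=1, deg B=1, deg C=2: d=2.
Match coefficients ⇒ f(k) = k*(2*k - 3)/2.
Then R = B(k−1)f/C = k*(k + 2)*(2*k - 3)/(2*k**2 + 6*k - 1), so s_k = R(k)·t_k = k*(2*k - 3)/(k + 1).
s_(k+1) − s_k = (2*k**2 + 6*k - 1)/(k**2 + 3*k + 2) = t_k.
Sum = s_(9) − s_(3); s_(9) = 27/2, s_(3) = 9/4 ⇒ 45/4.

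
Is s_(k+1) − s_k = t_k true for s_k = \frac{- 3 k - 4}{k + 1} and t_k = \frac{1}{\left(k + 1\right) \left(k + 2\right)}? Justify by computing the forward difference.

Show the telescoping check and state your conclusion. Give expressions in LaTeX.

s_(k+1) = (-3*k - 7)/(k + 2)
s_(k+1) − s_k = 1/(k**2 + 3*k + 2)
(s_(k+1) − s_k) − t_k = 0

valid; difference matches t_k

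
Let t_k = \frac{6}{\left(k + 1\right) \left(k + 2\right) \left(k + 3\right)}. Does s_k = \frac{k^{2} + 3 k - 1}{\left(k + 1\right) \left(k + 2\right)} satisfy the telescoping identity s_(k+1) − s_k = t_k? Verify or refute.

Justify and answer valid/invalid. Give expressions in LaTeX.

valid (s_(k+1) − s_k reduces to t_k)

s_(k+1) = (3*k + (k + 1)**2 + 2)/((k + 2)*(k + 3))
s_(k+1) − s_k = 6/(k**3 + 6*k**2 + 11*k + 6)
(s_(k+1) − s_k) − t_k = 0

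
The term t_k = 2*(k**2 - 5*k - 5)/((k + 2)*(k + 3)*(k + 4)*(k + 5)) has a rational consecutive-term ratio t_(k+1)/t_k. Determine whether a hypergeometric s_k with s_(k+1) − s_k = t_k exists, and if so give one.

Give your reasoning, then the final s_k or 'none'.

The ratio is (k**3 - k**2 - 15*k - 18)/(k**3 + k**2 - 35*k - 30).
Normal form (A,B,C) = (k + 2, k + 6, k**2 - 5*k - 5).
Solve (k + 2)·f(k+1) − (k + 5)·f(k) = k**2 - 5*k - 5.
From deg A=1, deg B=1, deg C=2: d=3.
Solve for f: f(k) = -k*(k**2 + 33*k + 26)/24 (degree 3 ≤ 3).
R(k) = B(k−1)·f(k)/C(k) = -k*(k + 5)*(k**2 + 33*k + 26)/(24*(k**2 - 5*k - 5)); s_k = R·t_k = k*(-k**2 - 33*k - 26)/(12*(k + 2)*(k + 3)*(k + 4)).
Check: Δs_k = 2*(k**2 - 5*k - 5)/(k**4 + 14*k**3 + 71*k**2 + 154*k + 120). ✓

s_k = k*(-k**2 - 33*k - 26)/(12*(k + 2)*(k + 3)*(k + 4))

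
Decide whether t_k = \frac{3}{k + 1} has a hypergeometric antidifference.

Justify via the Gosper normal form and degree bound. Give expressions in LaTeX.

No — key equation has no polynomial f.

t_(k+1)/t_k = (k + 1)/(k + 2).
Gosper form: A/B · C(k+1)/C(k) with A=k + 1, B=k + 2, C=1.
f must satisfy (k + 1)·f(k+1) − (k + 1)·f(k) = 1.
d = 0 from the (1,1,0) case.
Put f(k) = c0: A·f(k+1) − B(k−1)·f(k) − C = -1; need -1 = 0 — inconsistent ⇒ no f, not summable.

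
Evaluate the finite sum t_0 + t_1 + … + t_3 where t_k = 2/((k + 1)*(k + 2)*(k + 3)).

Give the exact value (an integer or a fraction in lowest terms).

Σ = 7/15

t_(k+1)/t_k = (k + 1)/(k + 4).
Take A(k)=k + 1, B(k)=k + 4, C(k)=1.
Set up (k + 1)·f(k+1) − (k + 3)·f(k) − (1) = 0.
Degrees (1,1,0) ⇒ d ≤ 2.
Solve for f: f(k) = k*(k + 3)/4 (degree 2 ≤ 2).
R(k) = B(k−1)·f(k)/C(k) = k*(k + 3)**2/4; s_k = R·t_k = k*(k + 3)/(2*(k + 1)*(k + 2)).
s_(k+1) − s_k = 2/(k**3 + 6*k**2 + 11*k + 6) = t_k.
Evaluate s at k=4 and k=0: 7/15 and 0; difference 7/15.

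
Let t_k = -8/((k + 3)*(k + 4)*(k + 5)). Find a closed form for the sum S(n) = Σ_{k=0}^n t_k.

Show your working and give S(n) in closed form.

S(n) = (-n**2 - 9*n - 8)/(3*(n**2 + 9*n + 20))

Step 1: r(k) = (k + 3)/(k + 6).
Normal form (A,B,C) = (k + 3, k + 6, 1).
Solve (k + 3)·f(k+1) − (k + 5)·f(k) = 1.
From deg A=1, deg B=1, deg C=0: d=2.
Coefficient equations give f(k) = k*(k + 7)/24.
So s_k = (B(k−1)f/C)·t_k = (k*(k + 5)*(k + 7)/24)·t_k = k*(-k - 7)/(3*(k + 3)*(k + 4)).
Verify: -8/(k**3 + 12*k**2 + 47*k + 60) matches t_k.
Evaluate: s_(n+1) = (-n**2 - 9*n - 8)/(3*(n**2 + 9*n + 20)); subtract s_(0) = 0 ⇒ S(n) = (-n**2 - 9*n - 8)/(3*(n**2 + 9*n + 20)).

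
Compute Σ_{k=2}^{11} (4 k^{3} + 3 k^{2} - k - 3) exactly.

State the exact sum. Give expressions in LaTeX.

Step 1: r(k) = (4*k**3 + 15*k**2 + 17*k + 3)/(4*k**3 + 3*k**2 - k - 3).
Factor: A=1; B=1; C=k**3 + 3*k**2/4 - k/4 - 3/4.
Key eq: (1)·f(k+1) = (1)·f(k) + (k**3 + 3*k**2/4 - k/4 - 3/4).
deg f ≤ 4 (via 0,0,3).
A polynomial solution: f(k) = k*(k - 2)*(k**2 + k + 1)/4.
Certificate R = B(k−1)f/C = k*(k - 2)*(k**2 + k + 1)/(4*k**3 + 3*k**2 - k - 3) gives s_k = k*(k**3 - k**2 - k - 2).
Δs = 4*k**3 + 3*k**2 - k - 3, as required.
Telescoping: Σ = s_(12) − s_(2) = 18840 − (0) = 18840.

Σ = 18840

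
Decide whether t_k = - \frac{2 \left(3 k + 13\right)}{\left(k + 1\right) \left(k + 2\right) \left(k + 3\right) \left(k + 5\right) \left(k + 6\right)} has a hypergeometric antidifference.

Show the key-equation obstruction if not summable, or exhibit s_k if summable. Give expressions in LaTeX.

Yes. s_k = \frac{k \left(- k^{2} - 8 k - 17\right)}{5 \left(k^{3} + 8 k^{2} + 17 k + 10\right)}.

t_(k+1)/t_k = (k + 1)*(k + 5)*(3*k + 16)/((k + 4)*(k + 7)*(3*k + 13)).
A = k + 1, B = k + 7, C = k**2 + 25*k/3 + 52/3.
Set up (k + 1)·f(k+1) − (k + 6)·f(k) − (k**2 + 25*k/3 + 52/3) = 0.
deg f ≤ 5 (via 1,1,2).
Solving with deg f ≤ 5: f(k) = k*(k + 3)*(k + 4)*(k**2 + 8*k + 17)/30.
Get s_k = R·t_k = k*(-k**2 - 8*k - 17)/(5*(k**3 + 8*k**2 + 17*k + 10)) with R(k) = B(k−1)f(k)/C(k) = k*(k + 3)*(k + 6)*(k**2 + 8*k + 17)/(10*(3*k + 13)).
Verify: 2*(-3*k - 13)/(k**5 + 17*k**4 + 107*k**3 + 307*k**2 + 396*k + 180) matches t_k.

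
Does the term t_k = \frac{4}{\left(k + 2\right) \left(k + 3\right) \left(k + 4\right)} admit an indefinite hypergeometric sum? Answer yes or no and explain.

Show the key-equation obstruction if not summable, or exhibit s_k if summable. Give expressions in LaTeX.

Yes. s_k = \frac{k \left(k + 5\right)}{3 \left(k + 2\right) \left(k + 3\right)}.

The ratio is (k + 2)/(k + 5).
A = k + 2, B = k + 5, C = 1.
Set up (k + 2)·f(k+1) − (k + 4)·f(k) − (1) = 0.
d = 2 from the (1,1,0) case.
Solving with deg f ≤ 2: f(k) = k*(k + 5)/12.
So s_k = (B(k−1)f/C)·t_k = (k*(k + 4)*(k + 5)/12)·t_k = k*(k + 5)/(3*(k + 2)*(k + 3)).
Δs = 4/(k**3 + 9*k**2 + 26*k + 24), as required.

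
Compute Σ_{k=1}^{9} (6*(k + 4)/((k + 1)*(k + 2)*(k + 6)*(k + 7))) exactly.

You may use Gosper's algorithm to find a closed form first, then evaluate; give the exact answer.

Compute t_(k+1)/t_k: get (k + 1)*(k + 5)*(k + 6)/((k + 3)*(k + 4)*(k + 8)).
Factor: A=k + 1; B=k + 8; C=k**4 + 16*k**3 + 95*k**2 + 248*k + 240.
Key eq: (k + 1)·f(k+1) = (k + 7)·f(k) + (k**4 + 16*k**3 + 95*k**2 + 248*k + 240).
deg f ≤ 6 (via 1,1,4).
A polynomial solution: f(k) = k*(k + 2)*(k + 3)*(k + 4)*(k + 5)*(k + 7)/12.
So s_k = (B(k−1)f/C)·t_k = (k*(k + 2)*(k + 7)**2/(12*(k + 4)))·t_k = k*(k + 7)/(2*(k**2 + 7*k + 6)).
Δs = 6*(k + 4)/(k**4 + 16*k**3 + 83*k**2 + 152*k + 84), as required.
Sum = s_(10) − s_(1); s_(10) = 85/176, s_(1) = 2/7 ⇒ 243/1232.

Σ = 243/1232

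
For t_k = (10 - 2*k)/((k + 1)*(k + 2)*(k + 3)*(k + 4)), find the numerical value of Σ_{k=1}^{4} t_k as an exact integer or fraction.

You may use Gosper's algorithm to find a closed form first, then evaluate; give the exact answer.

Step 1: r(k) = (k - 4)*(k + 1)/((k - 5)*(k + 5)).
Take A(k)=k + 1, B(k)=k + 5, C(k)=k - 5.
Key eq: (k + 1)·f(k+1) = (k + 4)·f(k) + (k - 5).
From deg A=1, deg B=1, deg C=1: d=3.
A polynomial solution: f(k) = -k*(k**2 + 6*k + 13)/4.
R(k) = B(k−1)·f(k)/C(k) = -k*(k + 4)*(k**2 + 6*k + 13)/(4*(k - 5)); s_k = R·t_k = k*(k**2 + 6*k + 13)/(2*(k + 1)*(k + 2)*(k + 3)).
s_(k+1) − s_k = 2*(5 - k)/(k**4 + 10*k**3 + 35*k**2 + 50*k + 24) = t_k.
Evaluate s at k=5 and k=1: 85/168 and 5/12; difference 5/56.

Σ = 5/56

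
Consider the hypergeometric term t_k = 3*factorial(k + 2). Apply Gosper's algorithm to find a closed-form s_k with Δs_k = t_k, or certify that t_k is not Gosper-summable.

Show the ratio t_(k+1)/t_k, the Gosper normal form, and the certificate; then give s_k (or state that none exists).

The ratio is k + 3.
Factor: A=k + 3; B=1; C=1.
f must satisfy (k + 3)·f(k+1) − (1)·f(k) = 1.
Degrees (1,0,0) ⇒ d ≤ -1.
Negative degree bound (-1): no f exists, t_k not Gosper-summable.

not Gosper-summable; s_k does not exist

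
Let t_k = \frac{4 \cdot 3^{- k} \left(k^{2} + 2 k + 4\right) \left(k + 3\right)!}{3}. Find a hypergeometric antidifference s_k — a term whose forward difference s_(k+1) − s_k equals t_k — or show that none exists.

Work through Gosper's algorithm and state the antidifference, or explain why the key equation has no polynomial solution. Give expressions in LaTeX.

s_k = 4 \cdot 3^{- k} k \left(k + 3\right)!

r(k) = (k + 4)*(2*k + (k + 1)**2 + 6)/(3*(k**2 + 2*k + 4)) after simplifying.
Gosper form: A/B · C(k+1)/C(k) with A=k/3 + 4/3, B=1, C=k**2 + 2*k + 4.
Need (k/3 + 4/3)·f(k+1) − (1)·f(k) = k**2 + 2*k + 4.
deg f ≤ 1 (via 1,0,2).
Match coefficients ⇒ f(k) = 3*k.
Certificate R = B(k−1)f/C = 3*k/(k**2 + 2*k + 4) gives s_k = 4*k*factorial(k + 3)/3**k.
s_(k+1) − s_k = 4*(k**2 + 2*k + 4)*factorial(k + 3)/(3*3**k) = t_k.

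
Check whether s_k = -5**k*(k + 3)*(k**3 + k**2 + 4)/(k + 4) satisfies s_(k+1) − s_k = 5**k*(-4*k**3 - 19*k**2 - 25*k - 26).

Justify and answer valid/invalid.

s_(k+1) = -5**(k + 1)*(k + 4)*((k + 1)**3 + (k + 1)**2 + 4)/(k + 5)
s_(k+1) − s_k = 5**k*(-4*k**5 - 51*k**4 - 242*k**3 - 531*k**2 - 608*k - 420)/(k**2 + 9*k + 20)
(s_(k+1) − s_k) − t_k = 5**k*(4*k**4 + 34*k**3 + 100*k**2 + 126*k + 100)/(k**2 + 9*k + 20)

Invalid: residual 5**k*(4*k**4 + 34*k**3 + 100*k**2 + 126*k + 100)/(k**2 + 9*k + 20) ≠ 0.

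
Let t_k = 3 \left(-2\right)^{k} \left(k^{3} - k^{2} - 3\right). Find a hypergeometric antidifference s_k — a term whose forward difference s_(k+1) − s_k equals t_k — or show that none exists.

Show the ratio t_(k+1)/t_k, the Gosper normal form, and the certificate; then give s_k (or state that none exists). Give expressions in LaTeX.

Step 1: r(k) = 2*((k + 1)**3 - (k + 1)**2 - 3)/(-k**3 + k**2 + 3).
Gosper form: A/B · C(k+1)/C(k) with A=-2, B=1, C=k**3 - k**2 - 3.
f must satisfy (-2)·f(k+1) − (1)·f(k) = k**3 - k**2 - 3.
deg f ≤ 3 (via 0,0,3).
A polynomial solution: f(k) = -(k**3 - 3*k**2 + 2*k - 3)/3.
Then R = B(k−1)f/C = -(k**3 - 3*k**2 + 2*k - 3)/(3*(k**3 - k**2 - 3)), so s_k = R(k)·t_k = (-2)**k*(-k**3 + 3*k**2 - 2*k + 3).
Δs = 3*(-2)**k*(k**3 - k**2 - 3), as required.

s_k = \left(-2\right)^{k} \left(- k^{3} + 3 k^{2} - 2 k + 3\right)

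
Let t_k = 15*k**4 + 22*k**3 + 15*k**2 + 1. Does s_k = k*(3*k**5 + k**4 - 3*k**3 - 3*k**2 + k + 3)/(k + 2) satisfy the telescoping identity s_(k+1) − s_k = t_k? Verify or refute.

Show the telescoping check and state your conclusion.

s_(k+1) = (3*k**6 + 19*k**5 + 47*k**4 + 55*k**3 + 29*k**2 + 7*k + 2)/(k + 3)
s_(k+1) − s_k = (15*k**6 + 85*k**5 + 161*k**4 + 147*k**3 + 59*k**2 + 7*k + 4)/(k**2 + 5*k + 6)
(s_(k+1) − s_k) − t_k = 2*(-6*k**5 - 27*k**4 - 30*k**3 - 16*k**2 + k - 1)/(k**2 + 5*k + 6)

Invalid: residual 2*(-6*k**5 - 27*k**4 - 30*k**3 - 16*k**2 + k - 1)/(k**2 + 5*k + 6) ≠ 0.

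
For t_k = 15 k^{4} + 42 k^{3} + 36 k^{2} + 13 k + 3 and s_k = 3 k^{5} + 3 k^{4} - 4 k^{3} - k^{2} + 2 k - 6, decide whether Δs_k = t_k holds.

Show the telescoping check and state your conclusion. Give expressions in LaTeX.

s_(k+1) = 3*k**5 + 18*k**4 + 38*k**3 + 35*k**2 + 15*k - 3
s_(k+1) − s_k = 15*k**4 + 42*k**3 + 36*k**2 + 13*k + 3
(s_(k+1) − s_k) − t_k = 0

Valid — Δs_k = t_k.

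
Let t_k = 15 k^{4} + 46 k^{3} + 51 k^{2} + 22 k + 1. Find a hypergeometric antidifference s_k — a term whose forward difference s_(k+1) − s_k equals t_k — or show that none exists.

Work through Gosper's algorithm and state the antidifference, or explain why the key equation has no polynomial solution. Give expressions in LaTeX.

s_k = k \left(3 k^{4} + 4 k^{3} - k^{2} - 3 k - 2\right)

Compute t_(k+1)/t_k: get (15*k**4 + 106*k**3 + 279*k**2 + 322*k + 135)/(15*k**4 + 46*k**3 + 51*k**2 + 22*k + 1).
So A=1 and B=1, with C=k**4 + 46*k**3/15 + 17*k**2/5 + 22*k/15 + 1/15.
f must satisfy (1)·f(k+1) − (1)·f(k) = k**4 + 46*k**3/15 + 17*k**2/5 + 22*k/15 + 1/15.
From deg A=0, deg B=0, deg C=4: d=5.
Solve for f: f(k) = k*(3*k**4 + 4*k**3 - k**2 - 3*k - 2)/15 (degree 5 ≤ 5).
Get s_k = R·t_k = k*(3*k**4 + 4*k**3 - k**2 - 3*k - 2) with R(k) = B(k−1)f(k)/C(k) = k*(3*k**4 + 4*k**3 - k**2 - 3*k - 2)/(15*k**4 + 46*k**3 + 51*k**2 + 22*k + 1).
s_(k+1) − s_k = 15*k**4 + 46*k**3 + 51*k**2 + 22*k + 1 = t_k.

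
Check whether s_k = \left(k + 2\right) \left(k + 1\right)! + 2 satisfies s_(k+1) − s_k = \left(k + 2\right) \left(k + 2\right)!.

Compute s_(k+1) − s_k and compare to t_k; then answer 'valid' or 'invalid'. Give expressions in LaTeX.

s_(k+1) = (k + 3)*factorial(k + 2) + 2
s_(k+1) − s_k = (k + 2)*factorial(k + 2)
(s_(k+1) − s_k) − t_k = 0

Valid — Δs_k = t_k.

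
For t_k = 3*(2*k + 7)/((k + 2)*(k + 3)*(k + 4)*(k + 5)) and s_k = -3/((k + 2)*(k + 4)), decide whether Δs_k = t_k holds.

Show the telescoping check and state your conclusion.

s_(k+1) = -3/((k + 3)*(k + 5))
s_(k+1) − s_k = 3*(2*k + 7)/(k**4 + 14*k**3 + 71*k**2 + 154*k + 120)
(s_(k+1) − s_k) − t_k = 0

valid (s_(k+1) − s_k reduces to t_k)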